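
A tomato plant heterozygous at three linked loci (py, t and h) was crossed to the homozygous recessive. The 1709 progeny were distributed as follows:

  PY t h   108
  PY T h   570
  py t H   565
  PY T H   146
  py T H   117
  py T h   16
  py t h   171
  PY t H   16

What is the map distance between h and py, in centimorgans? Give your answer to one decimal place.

20.4 centimorgans

The two most frequent reciprocal classes, PY T h and py t H, are the parental types, so the F1 was PY T h / py t H.
The two rarest classes, py T h and PY t H, are the double crossovers. Comparing them with the parentals, only the py allele has switched, so py is the middle locus and the order is h – py – t.
Crossovers in the h–py interval produce the single-crossover classes PY T H and py t h (146 + 171 = 317) plus the double crossovers (32).
RF(h–py) = (317 + 32) / 1709 = 349/1709 = 0.2042 → 20.4 centimorgans.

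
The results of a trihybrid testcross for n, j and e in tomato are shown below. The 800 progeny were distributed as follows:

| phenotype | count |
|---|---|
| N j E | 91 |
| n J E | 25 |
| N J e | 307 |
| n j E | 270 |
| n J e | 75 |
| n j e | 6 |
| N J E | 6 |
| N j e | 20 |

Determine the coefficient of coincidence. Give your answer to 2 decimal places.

0.95

The two most frequent reciprocal classes, N J e and n j E, are the parental types, so the F1 was N J e / n j E.
The two rarest classes, N J E and n j e, are the double crossovers. Comparing them with the parentals, only the e allele has switched, so e is the middle locus and the order is n – e – j.
n–e: (166 + 12)/800 = 0.2225; e–j: (45 + 12)/800 = 0.0712.
Expected DCO frequency = 0.2225 × 0.0712 ≈ 0.01584; observed = 12/800 ≈ 0.01500.
Coefficient of coincidence = 0.01500/0.01584 ≈ 0.95.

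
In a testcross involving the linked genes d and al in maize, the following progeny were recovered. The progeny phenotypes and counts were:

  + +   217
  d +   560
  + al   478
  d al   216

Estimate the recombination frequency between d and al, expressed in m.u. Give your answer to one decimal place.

29.4 m.u.

The two most frequent classes, + al (478) and d + (560), are the parental types, so the F1 was + al / d +.
The recombinant classes are + + and d al: 217 + 216 = 433.
Recombination frequency = 433/1471 = 0.2944 ≈ 29.4%, i.e. 29.4 m.u.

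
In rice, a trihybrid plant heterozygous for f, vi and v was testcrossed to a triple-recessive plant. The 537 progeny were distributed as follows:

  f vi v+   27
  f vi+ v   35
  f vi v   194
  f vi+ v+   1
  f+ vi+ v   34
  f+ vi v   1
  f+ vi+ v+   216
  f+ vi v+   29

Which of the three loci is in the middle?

The two most frequent reciprocal classes, f vi v and f+ vi+ v+, are the parental types, so the F1 was f vi v / f+ vi+ v+.
The two rarest classes, f+ vi v and f vi+ v+, are the double crossovers. Comparing them with the parentals, only the f allele has switched, so f is the middle locus and the order is v – f – vi.

f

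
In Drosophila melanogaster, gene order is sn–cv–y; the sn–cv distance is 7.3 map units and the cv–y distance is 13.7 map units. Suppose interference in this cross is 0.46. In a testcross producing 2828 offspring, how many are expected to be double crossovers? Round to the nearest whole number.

Map distances give recombination frequencies of 0.073 and 0.137 for the two intervals.
With interference 0.46 (so coincidence = 0.54), expected double-crossover frequency = 0.073 × 0.137 × 0.54 = 0.00540.
Expected number = 0.00540 × 2828 = 15.27 ≈ 15.

15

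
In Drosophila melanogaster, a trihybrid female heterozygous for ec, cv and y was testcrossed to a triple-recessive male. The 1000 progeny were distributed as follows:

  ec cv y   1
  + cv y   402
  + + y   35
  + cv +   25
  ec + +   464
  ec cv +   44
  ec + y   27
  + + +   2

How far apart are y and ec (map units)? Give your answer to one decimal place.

5.5 map units

The two most frequent reciprocal classes, ec + + and + cv y, are the parental types, so the F1 was ec + + / + cv y.
The two rarest classes, + + + and ec cv y, are the double crossovers. Comparing them with the parentals, only the ec allele has switched, so ec is the middle locus and the order is y – ec – cv.
Crossovers in the y–ec interval produce the single-crossover classes ec + y and + cv + (27 + 25 = 52) plus the double crossovers (3).
RF(y–ec) = (52 + 3) / 1000 = 55/1000 = 0.0550 → 5.5 map units.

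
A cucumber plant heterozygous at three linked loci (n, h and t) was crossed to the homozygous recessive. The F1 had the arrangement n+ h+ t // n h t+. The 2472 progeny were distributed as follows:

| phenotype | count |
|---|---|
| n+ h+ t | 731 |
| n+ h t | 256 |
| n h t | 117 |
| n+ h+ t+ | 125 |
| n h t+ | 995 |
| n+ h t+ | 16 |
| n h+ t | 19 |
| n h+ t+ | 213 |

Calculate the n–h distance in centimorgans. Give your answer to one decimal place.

The two rarest classes, n h+ t and n+ h t+, are the double crossovers. Comparing them with the parentals, only the n allele has switched, so n is the middle locus and the order is t – n – h.
Crossovers in the n–h interval produce the single-crossover classes n+ h t and n h+ t+ (256 + 213 = 469) plus the double crossovers (35).
RF(n–h) = (469 + 35) / 2472 = 504/2472 = 0.2039 → 20.4 centimorgans.

20.4 centimorgans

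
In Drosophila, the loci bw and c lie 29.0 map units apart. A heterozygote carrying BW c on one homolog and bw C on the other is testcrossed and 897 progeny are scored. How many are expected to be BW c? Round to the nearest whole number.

318

A map distance of 29.0 map units corresponds to a recombination frequency of 0.290.
The F1 is BW c / bw C, so BW c is a parental gamete class with expected frequency (1 − r)/2 = 0.710/2 = 0.3550.
Expected number = 0.3550 × 897 = 318.44 ≈ 318.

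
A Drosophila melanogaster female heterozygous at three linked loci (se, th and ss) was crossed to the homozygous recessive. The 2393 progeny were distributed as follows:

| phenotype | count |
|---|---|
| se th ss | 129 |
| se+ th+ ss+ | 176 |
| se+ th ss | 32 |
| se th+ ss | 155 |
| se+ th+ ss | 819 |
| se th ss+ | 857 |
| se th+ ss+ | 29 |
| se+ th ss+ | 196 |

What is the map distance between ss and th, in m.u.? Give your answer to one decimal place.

The two most frequent reciprocal classes, se+ th+ ss and se th ss+, are the parental types, so the F1 was se+ th+ ss / se th ss+.
The two rarest classes, se+ th ss and se th+ ss+, are the double crossovers. Comparing them with the parentals, only the th allele has switched, so th is the middle locus and the order is se – th – ss.
Crossovers in the th–ss interval produce the single-crossover classes se+ th+ ss+ and se th ss (176 + 129 = 305) plus the double crossovers (61).
RF(th–ss) = (305 + 61) / 2393 = 366/2393 = 0.1529 → 15.3 m.u.

15.3 m.u.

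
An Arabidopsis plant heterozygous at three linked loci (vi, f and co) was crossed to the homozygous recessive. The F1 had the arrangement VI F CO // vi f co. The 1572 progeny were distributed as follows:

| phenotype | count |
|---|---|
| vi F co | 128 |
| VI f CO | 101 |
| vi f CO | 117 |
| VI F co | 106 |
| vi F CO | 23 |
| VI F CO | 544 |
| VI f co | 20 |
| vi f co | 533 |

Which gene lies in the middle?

The two rarest classes, vi F CO and VI f co, are the double crossovers. Comparing them with the parentals, only the vi allele has switched, so vi is the middle locus and the order is f – vi – co.

vi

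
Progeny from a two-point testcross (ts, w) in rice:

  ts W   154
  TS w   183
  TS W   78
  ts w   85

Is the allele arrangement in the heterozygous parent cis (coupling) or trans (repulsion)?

trans

The two most frequent classes are TS w (183) and ts W (154); these are the parental (non-recombinant) types.
So the F1 carried TS w on one chromosome and ts W on the other — the recessive alleles are on opposite chromosomes (trans / repulsion).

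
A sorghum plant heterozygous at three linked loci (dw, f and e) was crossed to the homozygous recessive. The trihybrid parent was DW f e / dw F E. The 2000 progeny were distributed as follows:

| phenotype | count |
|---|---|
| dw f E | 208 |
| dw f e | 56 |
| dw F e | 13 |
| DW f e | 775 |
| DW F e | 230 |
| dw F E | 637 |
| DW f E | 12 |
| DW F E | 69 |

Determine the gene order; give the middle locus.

e

The two rarest classes, DW f E and dw F e, are the double crossovers. Comparing them with the parentals, only the e allele has switched, so e is the middle locus and the order is f – e – dw.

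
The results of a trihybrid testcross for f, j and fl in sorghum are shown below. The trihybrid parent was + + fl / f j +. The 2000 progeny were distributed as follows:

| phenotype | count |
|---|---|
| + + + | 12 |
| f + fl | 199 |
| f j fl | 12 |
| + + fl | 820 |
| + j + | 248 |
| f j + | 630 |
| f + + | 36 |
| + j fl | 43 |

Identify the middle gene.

fl

The two rarest classes, + + + and f j fl, are the double crossovers. Comparing them with the parentals, only the fl allele has switched, so fl is the middle locus and the order is f – fl – j.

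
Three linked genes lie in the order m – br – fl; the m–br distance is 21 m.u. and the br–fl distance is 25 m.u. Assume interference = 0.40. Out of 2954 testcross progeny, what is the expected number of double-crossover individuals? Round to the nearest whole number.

Map distances give recombination frequencies of 0.210 and 0.250 for the two intervals.
With interference 0.40 (so coincidence = 0.60), expected double-crossover frequency = 0.210 × 0.250 × 0.60 = 0.03150.
Expected number = 0.03150 × 2954 = 93.05 ≈ 93.

93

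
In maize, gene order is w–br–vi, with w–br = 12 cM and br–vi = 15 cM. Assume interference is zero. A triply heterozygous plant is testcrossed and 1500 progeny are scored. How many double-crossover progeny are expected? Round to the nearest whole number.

Map distances give recombination frequencies of 0.120 and 0.150 for the two intervals.
With no interference, expected double-crossover frequency = 0.120 × 0.150 = 0.01800.
Expected number = 0.01800 × 1500 = 27.00 ≈ 27.

27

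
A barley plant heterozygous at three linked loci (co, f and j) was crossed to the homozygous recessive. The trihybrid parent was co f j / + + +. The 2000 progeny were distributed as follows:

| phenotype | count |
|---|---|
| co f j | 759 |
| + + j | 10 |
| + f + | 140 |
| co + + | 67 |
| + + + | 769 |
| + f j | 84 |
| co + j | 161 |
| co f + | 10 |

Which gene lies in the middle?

j

The two rarest classes, co f + and + + j, are the double crossovers. Comparing them with the parentals, only the j allele has switched, so j is the middle locus and the order is co – j – f.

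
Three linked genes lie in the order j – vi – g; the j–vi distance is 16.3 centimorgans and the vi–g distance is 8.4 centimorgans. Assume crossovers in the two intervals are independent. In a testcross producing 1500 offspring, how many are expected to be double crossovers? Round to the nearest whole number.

Map distances give recombination frequencies of 0.163 and 0.084 for the two intervals.
With no interference, expected double-crossover frequency = 0.163 × 0.084 = 0.01369.
Expected number = 0.01369 × 1500 = 20.54 ≈ 21.

21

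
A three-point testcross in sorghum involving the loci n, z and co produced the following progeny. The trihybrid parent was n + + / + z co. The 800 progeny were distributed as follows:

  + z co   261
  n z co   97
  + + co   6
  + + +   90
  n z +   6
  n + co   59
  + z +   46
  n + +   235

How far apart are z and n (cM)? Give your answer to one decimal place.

24.9 cM

The two rarest classes, n z + and + + co, are the double crossovers. Comparing them with the parentals, only the z allele has switched, so z is the middle locus and the order is n – z – co.
Crossovers in the n–z interval produce the single-crossover classes + + + and n z co (90 + 97 = 187) plus the double crossovers (12).
RF(n–z) = (187 + 12) / 800 = 199/800 = 0.2487 → 24.9 cM.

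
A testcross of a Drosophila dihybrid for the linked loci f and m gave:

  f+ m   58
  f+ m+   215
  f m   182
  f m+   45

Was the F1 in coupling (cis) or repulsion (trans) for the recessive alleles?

The two most frequent classes are f+ m+ (215) and f m (182); these are the parental (non-recombinant) types.
So the F1 carried f+ m+ on one chromosome and f m on the other — the recessive alleles are on the same chromosome (cis / coupling).

cis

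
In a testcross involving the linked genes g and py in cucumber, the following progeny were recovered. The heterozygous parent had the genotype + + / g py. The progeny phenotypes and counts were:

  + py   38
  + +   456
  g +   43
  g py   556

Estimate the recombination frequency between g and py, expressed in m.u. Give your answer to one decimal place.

The recombinant classes are + py and g +: 38 + 43 = 81.
Recombination frequency = 81/1093 = 0.0741 ≈ 7.4%, i.e. 7.4 m.u.

7.4 m.u.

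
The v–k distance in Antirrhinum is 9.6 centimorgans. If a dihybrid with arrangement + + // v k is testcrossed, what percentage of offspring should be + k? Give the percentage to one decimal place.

4.8%

A map distance of 9.6 centimorgans corresponds to a recombination frequency of 0.096.
The F1 is + + / v k, so + k is a recombinant gamete class with expected frequency r/2 = 0.096/2 = 0.0480.
That is 0.0480 = 4.8% of the progeny.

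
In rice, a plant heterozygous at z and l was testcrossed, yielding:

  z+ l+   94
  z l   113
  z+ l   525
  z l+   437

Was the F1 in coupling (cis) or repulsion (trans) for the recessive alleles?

trans

The two most frequent classes are z+ l (525) and z l+ (437); these are the parental (non-recombinant) types.
So the F1 carried z+ l on one chromosome and z l+ on the other — the recessive alleles are on opposite chromosomes (trans / repulsion).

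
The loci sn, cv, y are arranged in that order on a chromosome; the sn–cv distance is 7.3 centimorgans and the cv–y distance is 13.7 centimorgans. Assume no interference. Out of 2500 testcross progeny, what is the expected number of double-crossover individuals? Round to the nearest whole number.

25

Map distances give recombination frequencies of 0.073 and 0.137 for the two intervals.
With no interference, expected double-crossover frequency = 0.073 × 0.137 = 0.01000.
Expected number = 0.01000 × 2500 = 25.00 ≈ 25.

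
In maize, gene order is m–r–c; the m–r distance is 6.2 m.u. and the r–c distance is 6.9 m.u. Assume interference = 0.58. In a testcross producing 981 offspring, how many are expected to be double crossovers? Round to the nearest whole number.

Map distances give recombination frequencies of 0.062 and 0.069 for the two intervals.
With interference 0.58 (so coincidence = 0.42), expected double-crossover frequency = 0.062 × 0.069 × 0.42 = 0.00180.
Expected number = 0.00180 × 981 = 1.76 ≈ 2.

2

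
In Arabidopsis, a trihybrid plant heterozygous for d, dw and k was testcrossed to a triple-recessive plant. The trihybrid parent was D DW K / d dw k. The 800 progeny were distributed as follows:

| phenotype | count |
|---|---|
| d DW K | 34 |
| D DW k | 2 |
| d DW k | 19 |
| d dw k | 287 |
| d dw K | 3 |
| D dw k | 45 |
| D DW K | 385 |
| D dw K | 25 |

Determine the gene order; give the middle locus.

The two rarest classes, D DW k and d dw K, are the double crossovers. Comparing them with the parentals, only the k allele has switched, so k is the middle locus and the order is dw – k – d.

k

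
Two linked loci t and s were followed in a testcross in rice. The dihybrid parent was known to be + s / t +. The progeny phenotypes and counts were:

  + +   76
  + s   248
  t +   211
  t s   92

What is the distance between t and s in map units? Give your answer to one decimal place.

The recombinant classes are + + and t s: 76 + 92 = 168.
Recombination frequency = 168/627 = 0.2679 ≈ 26.8%, i.e. 26.8 map units.

26.8 map units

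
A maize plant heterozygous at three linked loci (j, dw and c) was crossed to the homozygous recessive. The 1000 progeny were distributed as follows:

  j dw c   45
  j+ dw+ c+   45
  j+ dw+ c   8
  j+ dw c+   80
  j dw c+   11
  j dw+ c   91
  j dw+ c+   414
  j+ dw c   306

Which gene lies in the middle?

dw

The two most frequent reciprocal classes, j+ dw c and j dw+ c+, are the parental types, so the F1 was j+ dw c / j dw+ c+.
The two rarest classes, j+ dw+ c and j dw c+, are the double crossovers. Comparing them with the parentals, only the dw allele has switched, so dw is the middle locus and the order is c – dw – j.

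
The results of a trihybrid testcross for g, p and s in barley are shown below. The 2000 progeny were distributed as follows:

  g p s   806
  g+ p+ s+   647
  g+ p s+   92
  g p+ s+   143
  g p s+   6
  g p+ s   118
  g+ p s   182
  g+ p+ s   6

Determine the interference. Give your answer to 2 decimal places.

The two most frequent reciprocal classes, g+ p+ s+ and g p s, are the parental types, so the F1 was g+ p+ s+ / g p s.
The two rarest classes, g+ p+ s and g p s+, are the double crossovers. Comparing them with the parentals, only the s allele has switched, so s is the middle locus and the order is p – s – g.
p–s: (210 + 12)/2000 = 0.1110; s–g: (325 + 12)/2000 = 0.1685.
Expected DCO frequency = 0.1110 × 0.1685 ≈ 0.01870; observed = 12/2000 ≈ 0.00600.
Coefficient of coincidence = 0.00600/0.01870 ≈ 0.32; interference = 1 − 0.32 = 0.68.

0.68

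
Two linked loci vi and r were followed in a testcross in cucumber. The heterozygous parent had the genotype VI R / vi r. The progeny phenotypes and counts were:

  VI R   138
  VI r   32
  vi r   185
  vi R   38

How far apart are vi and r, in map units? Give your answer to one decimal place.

17.8 map units

The recombinant classes are VI r and vi R: 32 + 38 = 70.
Recombination frequency = 70/393 = 0.1781 ≈ 17.8%, i.e. 17.8 map units.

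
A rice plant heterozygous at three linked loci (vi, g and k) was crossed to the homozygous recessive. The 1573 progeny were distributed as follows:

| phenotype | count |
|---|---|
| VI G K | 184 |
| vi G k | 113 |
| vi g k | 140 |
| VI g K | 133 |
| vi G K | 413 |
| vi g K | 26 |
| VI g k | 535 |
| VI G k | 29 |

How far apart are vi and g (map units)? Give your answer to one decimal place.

24.1 map units

The two most frequent reciprocal classes, VI g k and vi G K, are the parental types, so the F1 was VI g k / vi G K.
The two rarest classes, VI G k and vi g K, are the double crossovers. Comparing them with the parentals, only the g allele has switched, so g is the middle locus and the order is k – g – vi.
Crossovers in the g–vi interval produce the single-crossover classes vi g k and VI G K (140 + 184 = 324) plus the double crossovers (55).
RF(g–vi) = (324 + 55) / 1573 = 379/1573 = 0.2409 → 24.1 map units.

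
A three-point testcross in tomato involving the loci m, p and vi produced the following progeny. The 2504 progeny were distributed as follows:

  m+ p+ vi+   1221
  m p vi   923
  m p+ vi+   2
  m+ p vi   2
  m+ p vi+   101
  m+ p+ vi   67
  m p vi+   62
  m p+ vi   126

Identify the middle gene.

m

The two most frequent reciprocal classes, m p vi and m+ p+ vi+, are the parental types, so the F1 was m p vi / m+ p+ vi+.
The two rarest classes, m+ p vi and m p+ vi+, are the double crossovers. Comparing them with the parentals, only the m allele has switched, so m is the middle locus and the order is vi – m – p.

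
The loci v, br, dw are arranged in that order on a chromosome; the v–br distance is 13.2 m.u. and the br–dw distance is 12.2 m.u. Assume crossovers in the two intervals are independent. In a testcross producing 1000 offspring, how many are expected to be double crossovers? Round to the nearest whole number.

Map distances give recombination frequencies of 0.132 and 0.122 for the two intervals.
With no interference, expected double-crossover frequency = 0.132 × 0.122 = 0.01610.
Expected number = 0.01610 × 1000 = 16.10 ≈ 16.

16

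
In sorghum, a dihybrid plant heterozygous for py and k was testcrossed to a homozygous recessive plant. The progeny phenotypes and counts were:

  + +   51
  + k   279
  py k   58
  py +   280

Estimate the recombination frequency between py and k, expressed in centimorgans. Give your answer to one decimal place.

The two most frequent classes, + k (279) and py + (280), are the parental types, so the F1 was + k / py +.
The recombinant classes are + + and py k: 51 + 58 = 109.
Recombination frequency = 109/668 = 0.1632 ≈ 16.3%, i.e. 16.3 centimorgans.

16.3 centimorgans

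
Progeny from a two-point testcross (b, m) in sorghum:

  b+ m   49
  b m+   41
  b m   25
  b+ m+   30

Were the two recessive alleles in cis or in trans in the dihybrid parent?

trans

The two most frequent classes are b+ m (49) and b m+ (41); these are the parental (non-recombinant) types.
So the F1 carried b+ m on one chromosome and b m+ on the other — the recessive alleles are on opposite chromosomes (trans / repulsion).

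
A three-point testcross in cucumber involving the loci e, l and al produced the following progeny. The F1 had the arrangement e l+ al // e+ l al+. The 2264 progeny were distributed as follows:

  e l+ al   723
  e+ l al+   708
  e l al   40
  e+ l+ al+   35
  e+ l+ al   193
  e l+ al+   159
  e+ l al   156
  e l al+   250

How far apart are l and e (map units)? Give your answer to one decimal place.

The two rarest classes, e l al and e+ l+ al+, are the double crossovers. Comparing them with the parentals, only the l allele has switched, so l is the middle locus and the order is e – l – al.
Crossovers in the e–l interval produce the single-crossover classes e+ l+ al and e l al+ (193 + 250 = 443) plus the double crossovers (75).
RF(e–l) = (443 + 75) / 2264 = 518/2264 = 0.2288 → 22.9 map units.

22.9 map units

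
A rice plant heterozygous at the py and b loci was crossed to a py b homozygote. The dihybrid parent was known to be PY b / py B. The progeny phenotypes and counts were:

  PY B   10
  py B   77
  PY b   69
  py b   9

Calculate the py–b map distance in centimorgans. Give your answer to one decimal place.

The recombinant classes are PY B and py b: 10 + 9 = 19.
Recombination frequency = 19/165 = 0.1152 ≈ 11.5%, i.e. 11.5 centimorgans.

11.5 centimorgans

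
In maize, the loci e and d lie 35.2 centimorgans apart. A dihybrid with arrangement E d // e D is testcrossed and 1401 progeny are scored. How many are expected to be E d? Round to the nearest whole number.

A map distance of 35.2 centimorgans corresponds to a recombination frequency of 0.352.
The F1 is E d / e D, so E d is a parental gamete class with expected frequency (1 − r)/2 = 0.648/2 = 0.3240.
Expected number = 0.3240 × 1401 = 453.92 ≈ 454.

454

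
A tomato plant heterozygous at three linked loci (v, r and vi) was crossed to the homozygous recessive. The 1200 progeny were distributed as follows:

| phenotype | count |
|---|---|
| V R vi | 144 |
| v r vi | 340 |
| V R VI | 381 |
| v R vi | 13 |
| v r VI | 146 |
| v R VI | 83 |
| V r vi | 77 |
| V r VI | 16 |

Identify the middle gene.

The two most frequent reciprocal classes, v r vi and V R VI, are the parental types, so the F1 was v r vi / V R VI.
The two rarest classes, v R vi and V r VI, are the double crossovers. Comparing them with the parentals, only the r allele has switched, so r is the middle locus and the order is v – r – vi.

r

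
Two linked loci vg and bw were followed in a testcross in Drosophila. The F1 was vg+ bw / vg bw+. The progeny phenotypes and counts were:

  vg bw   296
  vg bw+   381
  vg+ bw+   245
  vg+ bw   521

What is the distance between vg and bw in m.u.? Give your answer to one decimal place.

The recombinant classes are vg+ bw+ and vg bw: 245 + 296 = 541.
Recombination frequency = 541/1443 = 0.3749 ≈ 37.5%, i.e. 37.5 m.u.

37.5 m.u.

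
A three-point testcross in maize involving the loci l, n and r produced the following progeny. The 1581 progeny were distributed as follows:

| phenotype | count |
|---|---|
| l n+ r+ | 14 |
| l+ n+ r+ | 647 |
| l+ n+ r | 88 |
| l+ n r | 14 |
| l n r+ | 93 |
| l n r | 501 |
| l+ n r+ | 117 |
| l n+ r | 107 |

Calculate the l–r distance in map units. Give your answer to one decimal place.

The two most frequent reciprocal classes, l+ n+ r+ and l n r, are the parental types, so the F1 was l+ n+ r+ / l n r.
The two rarest classes, l n+ r+ and l+ n r, are the double crossovers. Comparing them with the parentals, only the l allele has switched, so l is the middle locus and the order is n – l – r.
Crossovers in the l–r interval produce the single-crossover classes l+ n+ r and l n r+ (88 + 93 = 181) plus the double crossovers (28).
RF(l–r) = (181 + 28) / 1581 = 209/1581 = 0.1322 → 13.2 map units.

13.2 map units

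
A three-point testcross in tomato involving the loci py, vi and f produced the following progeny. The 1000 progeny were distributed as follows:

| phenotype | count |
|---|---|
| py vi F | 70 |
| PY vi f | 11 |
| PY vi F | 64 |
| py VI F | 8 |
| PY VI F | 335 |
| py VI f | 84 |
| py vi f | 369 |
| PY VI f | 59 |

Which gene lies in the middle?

py

The two most frequent reciprocal classes, py vi f and PY VI F, are the parental types, so the F1 was py vi f / PY VI F.
The two rarest classes, PY vi f and py VI F, are the double crossovers. Comparing them with the parentals, only the py allele has switched, so py is the middle locus and the order is f – py – vi.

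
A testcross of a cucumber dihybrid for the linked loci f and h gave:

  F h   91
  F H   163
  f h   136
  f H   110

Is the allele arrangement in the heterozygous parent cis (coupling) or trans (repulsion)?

The two most frequent classes are F H (163) and f h (136); these are the parental (non-recombinant) types.
So the F1 carried F H on one chromosome and f h on the other — the recessive alleles are on the same chromosome (cis / coupling).

cis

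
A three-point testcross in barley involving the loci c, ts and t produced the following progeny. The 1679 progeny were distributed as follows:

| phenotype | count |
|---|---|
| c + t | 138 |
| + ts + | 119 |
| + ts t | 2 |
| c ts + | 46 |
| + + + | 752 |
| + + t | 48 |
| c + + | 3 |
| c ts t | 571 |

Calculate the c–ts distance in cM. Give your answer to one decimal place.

15.6 cM

The two most frequent reciprocal classes, + + + and c ts t, are the parental types, so the F1 was + + + / c ts t.
The two rarest classes, c + + and + ts t, are the double crossovers. Comparing them with the parentals, only the c allele has switched, so c is the middle locus and the order is ts – c – t.
Crossovers in the ts–c interval produce the single-crossover classes + ts + and c + t (119 + 138 = 257) plus the double crossovers (5).
RF(ts–c) = (257 + 5) / 1679 = 262/1679 = 0.1560 → 15.6 cM.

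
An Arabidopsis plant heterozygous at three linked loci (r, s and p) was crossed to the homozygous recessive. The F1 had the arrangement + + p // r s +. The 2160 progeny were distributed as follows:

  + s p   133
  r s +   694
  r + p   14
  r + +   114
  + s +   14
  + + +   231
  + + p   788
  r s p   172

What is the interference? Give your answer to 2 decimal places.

The two rarest classes, r + p and + s +, are the double crossovers. Comparing them with the parentals, only the r allele has switched, so r is the middle locus and the order is p – r – s.
p–r: (403 + 28)/2160 = 0.1995; r–s: (247 + 28)/2160 = 0.1273.
Expected DCO frequency = 0.1995 × 0.1273 ≈ 0.02540; observed = 28/2160 ≈ 0.01296.
Coefficient of coincidence = 0.01296/0.02540 ≈ 0.51; interference = 1 − 0.51 = 0.49.

0.49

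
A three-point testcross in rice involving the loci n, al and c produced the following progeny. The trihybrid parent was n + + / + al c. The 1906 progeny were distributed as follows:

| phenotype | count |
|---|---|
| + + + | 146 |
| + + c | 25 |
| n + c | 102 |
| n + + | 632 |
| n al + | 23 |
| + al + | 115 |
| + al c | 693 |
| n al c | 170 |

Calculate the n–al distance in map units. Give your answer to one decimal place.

19.1 map units

The two rarest classes, n al + and + + c, are the double crossovers. Comparing them with the parentals, only the al allele has switched, so al is the middle locus and the order is n – al – c.
Crossovers in the n–al interval produce the single-crossover classes + + + and n al c (146 + 170 = 316) plus the double crossovers (48).
RF(n–al) = (316 + 48) / 1906 = 364/1906 = 0.1910 → 19.1 map units.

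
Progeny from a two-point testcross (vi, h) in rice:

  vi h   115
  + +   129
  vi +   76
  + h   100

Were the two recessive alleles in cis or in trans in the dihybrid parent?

cis

The two most frequent classes are + + (129) and vi h (115); these are the parental (non-recombinant) types.
So the F1 carried + + on one chromosome and vi h on the other — the recessive alleles are on the same chromosome (cis / coupling).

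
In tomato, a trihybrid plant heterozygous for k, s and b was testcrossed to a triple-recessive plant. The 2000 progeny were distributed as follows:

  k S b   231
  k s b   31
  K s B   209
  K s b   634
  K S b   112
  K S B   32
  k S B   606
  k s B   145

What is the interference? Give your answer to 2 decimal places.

0.22

The two most frequent reciprocal classes, k S B and K s b, are the parental types, so the F1 was k S B / K s b.
The two rarest classes, K S B and k s b, are the double crossovers. Comparing them with the parentals, only the k allele has switched, so k is the middle locus and the order is b – k – s.
b–k: (440 + 63)/2000 = 0.2515; k–s: (257 + 63)/2000 = 0.1600.
Expected DCO frequency = 0.2515 × 0.1600 ≈ 0.04024; observed = 63/2000 ≈ 0.03150.
Coefficient of coincidence = 0.03150/0.04024 ≈ 0.78; interference = 1 − 0.78 = 0.22.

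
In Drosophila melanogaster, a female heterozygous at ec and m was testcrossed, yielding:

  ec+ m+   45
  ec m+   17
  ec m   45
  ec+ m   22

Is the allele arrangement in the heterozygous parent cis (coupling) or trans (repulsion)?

cis

The two most frequent classes are ec+ m+ (45) and ec m (45); these are the parental (non-recombinant) types.
So the F1 carried ec+ m+ on one chromosome and ec m on the other — the recessive alleles are on the same chromosome (cis / coupling).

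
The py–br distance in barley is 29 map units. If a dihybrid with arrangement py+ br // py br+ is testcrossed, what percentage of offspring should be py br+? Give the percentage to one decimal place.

35.5%

A map distance of 29 map units corresponds to a recombination frequency of 0.290.
The F1 is py+ br / py br+, so py br+ is a parental gamete class with expected frequency (1 − r)/2 = 0.710/2 = 0.3550.
That is 0.3550 = 35.5% of the progeny.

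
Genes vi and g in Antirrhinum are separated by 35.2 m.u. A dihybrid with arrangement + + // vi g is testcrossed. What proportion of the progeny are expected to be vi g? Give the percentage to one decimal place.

A map distance of 35.2 m.u. corresponds to a recombination frequency of 0.352.
The F1 is + + / vi g, so vi g is a parental gamete class with expected frequency (1 − r)/2 = 0.648/2 = 0.3240.
That is 0.3240 = 32.4% of the progeny.

32.4%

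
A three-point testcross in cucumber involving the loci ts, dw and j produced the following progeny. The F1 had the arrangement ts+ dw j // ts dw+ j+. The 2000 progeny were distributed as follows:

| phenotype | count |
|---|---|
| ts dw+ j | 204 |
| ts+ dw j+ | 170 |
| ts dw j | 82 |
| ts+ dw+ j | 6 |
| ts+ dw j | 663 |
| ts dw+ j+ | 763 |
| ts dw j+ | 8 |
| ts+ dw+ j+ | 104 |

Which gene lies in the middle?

The two rarest classes, ts+ dw+ j and ts dw j+, are the double crossovers. Comparing them with the parentals, only the dw allele has switched, so dw is the middle locus and the order is ts – dw – j.

dw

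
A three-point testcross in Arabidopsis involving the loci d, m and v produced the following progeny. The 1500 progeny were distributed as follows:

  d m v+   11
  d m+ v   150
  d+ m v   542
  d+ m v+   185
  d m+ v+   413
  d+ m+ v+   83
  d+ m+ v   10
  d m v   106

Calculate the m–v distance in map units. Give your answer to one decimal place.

The two most frequent reciprocal classes, d m+ v+ and d+ m v, are the parental types, so the F1 was d m+ v+ / d+ m v.
The two rarest classes, d m v+ and d+ m+ v, are the double crossovers. Comparing them with the parentals, only the m allele has switched, so m is the middle locus and the order is d – m – v.
Crossovers in the m–v interval produce the single-crossover classes d m+ v and d+ m v+ (150 + 185 = 335) plus the double crossovers (21).
RF(m–v) = (335 + 21) / 1500 = 356/1500 = 0.2373 → 23.7 map units.

23.7 map units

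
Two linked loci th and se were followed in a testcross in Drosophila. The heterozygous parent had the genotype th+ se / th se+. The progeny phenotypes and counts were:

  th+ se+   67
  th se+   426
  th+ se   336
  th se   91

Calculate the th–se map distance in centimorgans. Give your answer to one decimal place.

The recombinant classes are th+ se+ and th se: 67 + 91 = 158.
Recombination frequency = 158/920 = 0.1717 ≈ 17.2%, i.e. 17.2 centimorgans.

17.2 centimorgans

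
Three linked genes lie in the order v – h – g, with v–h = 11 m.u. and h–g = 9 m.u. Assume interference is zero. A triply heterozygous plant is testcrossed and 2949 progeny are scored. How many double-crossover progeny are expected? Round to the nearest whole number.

Map distances give recombination frequencies of 0.110 and 0.090 for the two intervals.
With no interference, expected double-crossover frequency = 0.110 × 0.090 = 0.00990.
Expected number = 0.00990 × 2949 = 29.20 ≈ 29.

29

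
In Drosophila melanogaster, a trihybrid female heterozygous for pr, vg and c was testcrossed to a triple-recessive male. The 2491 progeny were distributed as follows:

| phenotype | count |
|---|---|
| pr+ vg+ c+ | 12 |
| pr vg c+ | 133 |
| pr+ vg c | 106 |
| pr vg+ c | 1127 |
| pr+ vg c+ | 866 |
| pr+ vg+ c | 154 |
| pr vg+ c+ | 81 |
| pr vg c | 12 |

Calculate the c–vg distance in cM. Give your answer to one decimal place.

8.5 cM

The two most frequent reciprocal classes, pr vg+ c and pr+ vg c+, are the parental types, so the F1 was pr vg+ c / pr+ vg c+.
The two rarest classes, pr vg c and pr+ vg+ c+, are the double crossovers. Comparing them with the parentals, only the vg allele has switched, so vg is the middle locus and the order is pr – vg – c.
Crossovers in the vg–c interval produce the single-crossover classes pr vg+ c+ and pr+ vg c (81 + 106 = 187) plus the double crossovers (24).
RF(vg–c) = (187 + 24) / 2491 = 211/2491 = 0.0847 → 8.5 cM.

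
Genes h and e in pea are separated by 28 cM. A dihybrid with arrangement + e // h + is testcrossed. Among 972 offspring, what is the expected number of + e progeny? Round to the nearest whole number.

350

A map distance of 28 cM corresponds to a recombination frequency of 0.280.
The F1 is + e / h +, so + e is a parental gamete class with expected frequency (1 − r)/2 = 0.720/2 = 0.3600.
Expected number = 0.3600 × 972 = 349.92 ≈ 350.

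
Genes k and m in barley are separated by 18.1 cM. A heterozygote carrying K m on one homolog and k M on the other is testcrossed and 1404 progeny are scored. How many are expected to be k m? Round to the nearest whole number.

127

A map distance of 18.1 cM corresponds to a recombination frequency of 0.181.
The F1 is K m / k M, so k m is a recombinant gamete class with expected frequency r/2 = 0.181/2 = 0.0905.
Expected number = 0.0905 × 1404 = 127.06 ≈ 127.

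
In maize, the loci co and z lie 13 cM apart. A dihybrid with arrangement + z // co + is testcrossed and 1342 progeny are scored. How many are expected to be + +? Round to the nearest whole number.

87

A map distance of 13 cM corresponds to a recombination frequency of 0.130.
The F1 is + z / co +, so + + is a recombinant gamete class with expected frequency r/2 = 0.130/2 = 0.0650.
Expected number = 0.0650 × 1342 = 87.23 ≈ 87.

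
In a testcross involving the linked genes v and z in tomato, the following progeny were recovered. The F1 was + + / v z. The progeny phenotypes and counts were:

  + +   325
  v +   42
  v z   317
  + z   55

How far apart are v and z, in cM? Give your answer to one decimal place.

13.1 cM

The recombinant classes are + z and v +: 55 + 42 = 97.
Recombination frequency = 97/739 = 0.1313 ≈ 13.1%, i.e. 13.1 cM.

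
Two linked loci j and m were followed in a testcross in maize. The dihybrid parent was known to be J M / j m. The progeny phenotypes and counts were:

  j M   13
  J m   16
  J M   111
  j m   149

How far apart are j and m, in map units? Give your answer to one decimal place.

10.0 map units

The recombinant classes are J m and j M: 16 + 13 = 29.
Recombination frequency = 29/289 = 0.1003 ≈ 10.0%, i.e. 10.0 map units.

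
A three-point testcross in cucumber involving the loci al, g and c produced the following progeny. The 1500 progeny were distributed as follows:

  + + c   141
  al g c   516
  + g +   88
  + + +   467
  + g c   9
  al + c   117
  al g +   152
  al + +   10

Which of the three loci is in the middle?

The two most frequent reciprocal classes, + + + and al g c, are the parental types, so the F1 was + + + / al g c.
The two rarest classes, al + + and + g c, are the double crossovers. Comparing them with the parentals, only the al allele has switched, so al is the middle locus and the order is c – al – g.

al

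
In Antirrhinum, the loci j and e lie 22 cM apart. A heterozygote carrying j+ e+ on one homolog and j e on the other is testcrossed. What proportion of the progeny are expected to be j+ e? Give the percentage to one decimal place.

A map distance of 22 cM corresponds to a recombination frequency of 0.220.
The F1 is j+ e+ / j e, so j+ e is a recombinant gamete class with expected frequency r/2 = 0.220/2 = 0.1100.
That is 0.1100 = 11.0% of the progeny.

11.0%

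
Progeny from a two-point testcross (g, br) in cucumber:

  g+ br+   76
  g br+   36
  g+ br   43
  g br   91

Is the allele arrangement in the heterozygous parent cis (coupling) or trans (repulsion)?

cis

The two most frequent classes are g+ br+ (76) and g br (91); these are the parental (non-recombinant) types.
So the F1 carried g+ br+ on one chromosome and g br on the other — the recessive alleles are on the same chromosome (cis / coupling).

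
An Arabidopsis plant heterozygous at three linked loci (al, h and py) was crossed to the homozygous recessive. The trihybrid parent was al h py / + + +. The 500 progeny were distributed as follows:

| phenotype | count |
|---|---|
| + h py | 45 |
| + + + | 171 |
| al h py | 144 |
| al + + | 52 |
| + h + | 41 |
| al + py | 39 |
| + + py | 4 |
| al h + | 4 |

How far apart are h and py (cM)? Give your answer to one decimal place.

The two rarest classes, al h + and + + py, are the double crossovers. Comparing them with the parentals, only the py allele has switched, so py is the middle locus and the order is h – py – al.
Crossovers in the h–py interval produce the single-crossover classes al + py and + h + (39 + 41 = 80) plus the double crossovers (8).
RF(h–py) = (80 + 8) / 500 = 88/500 = 0.1760 → 17.6 cM.

17.6 cM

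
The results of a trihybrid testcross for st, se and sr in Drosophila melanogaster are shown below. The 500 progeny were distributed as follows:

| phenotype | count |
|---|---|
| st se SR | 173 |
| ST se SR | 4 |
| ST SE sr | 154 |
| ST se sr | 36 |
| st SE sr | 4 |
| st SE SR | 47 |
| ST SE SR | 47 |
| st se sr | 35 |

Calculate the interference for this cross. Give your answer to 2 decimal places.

The two most frequent reciprocal classes, ST SE sr and st se SR, are the parental types, so the F1 was ST SE sr / st se SR.
The two rarest classes, st SE sr and ST se SR, are the double crossovers. Comparing them with the parentals, only the st allele has switched, so st is the middle locus and the order is sr – st – se.
sr–st: (82 + 8)/500 = 0.1800; st–se: (83 + 8)/500 = 0.1820.
Expected DCO frequency = 0.1800 × 0.1820 ≈ 0.03276; observed = 8/500 ≈ 0.01600.
Coefficient of coincidence = 0.01600/0.03276 ≈ 0.49; interference = 1 − 0.49 = 0.51.

0.51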